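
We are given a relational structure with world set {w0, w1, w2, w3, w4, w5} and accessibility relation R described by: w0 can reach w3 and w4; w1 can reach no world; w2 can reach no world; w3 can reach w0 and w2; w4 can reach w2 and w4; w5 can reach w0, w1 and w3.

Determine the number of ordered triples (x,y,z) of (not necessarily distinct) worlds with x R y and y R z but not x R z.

7

Enumerating: (w0,w3,w0), (w0,w3,w2), (w0,w4,w2), (w3,w0,w3), (w3,w0,w4), (w5,w0,w4), (w5,w3,w2).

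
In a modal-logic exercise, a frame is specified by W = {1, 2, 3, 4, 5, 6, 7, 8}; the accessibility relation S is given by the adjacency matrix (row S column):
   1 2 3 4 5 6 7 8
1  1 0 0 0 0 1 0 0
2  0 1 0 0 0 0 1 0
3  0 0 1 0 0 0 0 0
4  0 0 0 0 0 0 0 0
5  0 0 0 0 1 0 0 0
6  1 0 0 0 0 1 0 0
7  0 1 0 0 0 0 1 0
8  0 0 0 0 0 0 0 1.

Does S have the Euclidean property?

Euclidean: yes — any two successors of a common world are S-related.

Yes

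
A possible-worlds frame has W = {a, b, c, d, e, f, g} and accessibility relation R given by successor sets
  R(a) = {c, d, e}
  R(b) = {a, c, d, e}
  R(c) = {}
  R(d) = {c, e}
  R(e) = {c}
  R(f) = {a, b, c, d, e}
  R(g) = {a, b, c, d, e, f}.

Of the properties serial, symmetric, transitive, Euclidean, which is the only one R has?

Serial: no — c has no R-successor.
Symmetric: no — a R c but not c R a.
Transitive: yes — every two-step R-path is closed by a direct edge.
Euclidean: no — a R c and a R d, but not c R d.
Only transitive holds.

transitive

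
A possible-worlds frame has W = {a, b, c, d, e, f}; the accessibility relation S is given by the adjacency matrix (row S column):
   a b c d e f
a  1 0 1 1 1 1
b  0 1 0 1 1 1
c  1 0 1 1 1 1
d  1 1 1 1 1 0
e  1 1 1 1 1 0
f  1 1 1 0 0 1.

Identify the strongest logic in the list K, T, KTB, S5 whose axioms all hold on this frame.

Reflexive (axiom T): yes — every world is S-related to itself.
Symmetric (axiom B): yes — every pair in S has its reverse in S.
Euclidean (axiom 5): no — a S d and a S f, but not d S f.
So F validates K, T, KTB; S5 would additionally require S to be Euclidean. The strongest is KTB.

KTB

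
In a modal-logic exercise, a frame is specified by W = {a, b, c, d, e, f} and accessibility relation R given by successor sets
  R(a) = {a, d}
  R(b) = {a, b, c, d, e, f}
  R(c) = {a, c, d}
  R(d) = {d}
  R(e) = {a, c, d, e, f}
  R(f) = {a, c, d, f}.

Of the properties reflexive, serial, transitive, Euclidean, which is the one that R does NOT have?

Euclidean

Reflexive: yes — every world is R-related to itself.
Serial: yes — every world has a successor (e.g. a R a).
Transitive: yes — every two-step R-path is closed by a direct edge.
Euclidean: no — b R a and b R c, but not a R c.
Only Euclidean fails.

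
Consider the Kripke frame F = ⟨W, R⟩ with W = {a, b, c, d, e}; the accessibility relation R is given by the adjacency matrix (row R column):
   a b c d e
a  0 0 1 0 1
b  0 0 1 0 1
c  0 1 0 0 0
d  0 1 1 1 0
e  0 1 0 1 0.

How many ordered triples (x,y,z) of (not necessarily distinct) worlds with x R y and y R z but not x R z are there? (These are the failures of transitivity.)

12

Enumerating: (a,c,b), (a,e,b), (a,e,d), (b,c,b), (b,e,b), (b,e,d), (c,b,c), (c,b,e), (d,b,e), (e,b,c), (e,b,e), (e,d,c).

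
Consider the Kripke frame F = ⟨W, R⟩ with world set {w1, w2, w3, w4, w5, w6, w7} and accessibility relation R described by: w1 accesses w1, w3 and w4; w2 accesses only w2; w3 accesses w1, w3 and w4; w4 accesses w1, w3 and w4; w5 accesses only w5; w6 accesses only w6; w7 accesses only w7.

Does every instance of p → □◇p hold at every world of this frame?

Yes

Axiom B corresponds to the accessibility relation being symmetric.
Symmetric: yes — every pair in R has its reverse in R.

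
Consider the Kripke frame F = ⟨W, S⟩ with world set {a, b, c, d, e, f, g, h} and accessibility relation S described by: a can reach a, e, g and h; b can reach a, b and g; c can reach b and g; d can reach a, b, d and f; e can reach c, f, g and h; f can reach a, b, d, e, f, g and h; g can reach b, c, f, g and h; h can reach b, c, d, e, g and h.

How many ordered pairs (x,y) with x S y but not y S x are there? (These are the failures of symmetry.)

15

Enumerating: (a,e), (a,g), (a,h), (b,a), (c,b), (d,a), (d,b), (e,c), (e,g), (f,a), (f,b), (f,h), (h,b), (h,c), (h,d).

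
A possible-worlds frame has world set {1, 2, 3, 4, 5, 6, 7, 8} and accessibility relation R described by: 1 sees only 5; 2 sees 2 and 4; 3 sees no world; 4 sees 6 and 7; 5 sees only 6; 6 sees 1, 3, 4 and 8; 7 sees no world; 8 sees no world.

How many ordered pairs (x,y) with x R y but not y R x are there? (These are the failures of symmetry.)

Enumerating: (1,5), (2,4), (4,7), (5,6), (6,1), (6,3), (6,8).

7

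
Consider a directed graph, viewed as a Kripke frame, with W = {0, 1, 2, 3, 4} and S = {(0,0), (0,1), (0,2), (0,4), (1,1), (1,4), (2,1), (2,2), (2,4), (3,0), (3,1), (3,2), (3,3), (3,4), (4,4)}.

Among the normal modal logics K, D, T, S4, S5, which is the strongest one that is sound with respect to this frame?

Serial (axiom D): yes — every world has a successor (e.g. 0 S 0).
Reflexive (axiom T): yes — every world is S-related to itself.
Transitive (axiom 4): yes — every two-step S-path is closed by a direct edge.
Euclidean (axiom 5): no — 0 S 1 and 0 S 2, but not 1 S 2.
So F validates K, D, T, S4; S5 would additionally require S to be Euclidean. The strongest is S4.

S4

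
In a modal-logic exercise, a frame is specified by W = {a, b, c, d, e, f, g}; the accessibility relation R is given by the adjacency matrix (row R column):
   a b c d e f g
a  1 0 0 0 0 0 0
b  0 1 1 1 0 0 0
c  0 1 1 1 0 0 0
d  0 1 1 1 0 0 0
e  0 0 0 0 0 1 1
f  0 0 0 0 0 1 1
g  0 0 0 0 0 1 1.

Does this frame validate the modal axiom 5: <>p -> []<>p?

Yes

Axiom 5 corresponds to the accessibility relation being Euclidean.
Euclidean: yes — any two successors of a common world are R-related.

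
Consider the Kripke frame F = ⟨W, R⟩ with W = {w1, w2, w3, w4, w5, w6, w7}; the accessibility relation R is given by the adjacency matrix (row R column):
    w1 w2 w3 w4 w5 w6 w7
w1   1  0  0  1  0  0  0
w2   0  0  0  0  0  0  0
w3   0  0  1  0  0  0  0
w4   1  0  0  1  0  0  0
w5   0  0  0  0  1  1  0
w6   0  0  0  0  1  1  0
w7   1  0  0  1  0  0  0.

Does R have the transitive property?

Transitive: yes — every two-step R-path is closed by a direct edge.

Yes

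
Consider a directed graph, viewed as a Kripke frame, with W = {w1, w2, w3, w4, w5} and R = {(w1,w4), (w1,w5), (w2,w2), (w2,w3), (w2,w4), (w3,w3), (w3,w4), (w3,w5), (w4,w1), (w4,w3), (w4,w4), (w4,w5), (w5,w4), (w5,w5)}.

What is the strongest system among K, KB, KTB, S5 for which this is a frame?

K

Symmetric (axiom B): no — w1 R w5 but not w5 R w1.
Reflexive (axiom T): no — w1 is not related to itself.
Euclidean (axiom 5): no — w4 R w1 and w4 R w3, but not w1 R w3.
So F validates K; KB would additionally require R to be symmetric. The strongest is K.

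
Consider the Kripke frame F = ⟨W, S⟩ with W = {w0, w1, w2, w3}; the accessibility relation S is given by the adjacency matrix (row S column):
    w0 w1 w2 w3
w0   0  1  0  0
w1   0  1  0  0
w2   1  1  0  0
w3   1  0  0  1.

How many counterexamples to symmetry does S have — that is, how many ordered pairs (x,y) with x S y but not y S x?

Enumerating: (w0,w1), (w2,w0), (w2,w1), (w3,w0).

4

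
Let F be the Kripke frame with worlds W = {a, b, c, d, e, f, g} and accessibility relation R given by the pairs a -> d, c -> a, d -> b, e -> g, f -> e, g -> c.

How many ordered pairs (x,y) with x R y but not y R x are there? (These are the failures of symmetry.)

Enumerating: (a,d), (c,a), (d,b), (e,g), (f,e), (g,c).

6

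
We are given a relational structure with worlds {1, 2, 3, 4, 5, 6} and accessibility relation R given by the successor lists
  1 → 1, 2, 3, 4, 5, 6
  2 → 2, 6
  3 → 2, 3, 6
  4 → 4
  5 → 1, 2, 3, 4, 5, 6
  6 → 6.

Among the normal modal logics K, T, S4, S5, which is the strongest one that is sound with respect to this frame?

Reflexive (axiom T): yes — every world is R-related to itself.
Transitive (axiom 4): yes — every two-step R-path is closed by a direct edge.
Euclidean (axiom 5): no — 1 R 2 and 1 R 3, but not 2 R 3.
So F validates K, T, S4; S5 would additionally require R to be Euclidean. The strongest is S4.

S4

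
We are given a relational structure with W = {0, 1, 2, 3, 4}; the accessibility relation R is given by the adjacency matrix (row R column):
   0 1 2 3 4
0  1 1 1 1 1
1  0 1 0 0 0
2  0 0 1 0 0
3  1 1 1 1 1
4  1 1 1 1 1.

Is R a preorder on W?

Yes

Reflexive: yes — every world is R-related to itself.
Transitive: yes — every two-step R-path is closed by a direct edge.
So R is a preorder.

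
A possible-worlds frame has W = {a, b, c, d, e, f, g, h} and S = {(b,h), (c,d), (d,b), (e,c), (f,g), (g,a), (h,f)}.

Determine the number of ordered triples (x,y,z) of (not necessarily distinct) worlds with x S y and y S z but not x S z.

6

Enumerating: (b,h,f), (c,d,b), (d,b,h), (e,c,d), (f,g,a), (h,f,g).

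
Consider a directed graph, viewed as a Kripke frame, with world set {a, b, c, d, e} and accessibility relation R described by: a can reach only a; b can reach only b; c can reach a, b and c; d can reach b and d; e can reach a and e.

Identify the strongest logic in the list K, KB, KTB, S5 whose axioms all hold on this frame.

K

Symmetric (axiom B): no — c R a but not a R c.
Reflexive (axiom T): yes — every world is R-related to itself.
Euclidean (axiom 5): no — c R a and c R b, but not a R b.
So F validates K; KB would additionally require R to be symmetric. The strongest is K.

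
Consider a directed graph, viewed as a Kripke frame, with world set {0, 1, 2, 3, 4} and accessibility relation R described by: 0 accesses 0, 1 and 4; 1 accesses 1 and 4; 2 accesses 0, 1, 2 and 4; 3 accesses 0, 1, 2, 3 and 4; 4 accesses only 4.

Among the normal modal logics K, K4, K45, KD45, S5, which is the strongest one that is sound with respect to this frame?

K4

Transitive (axiom 4): yes — every two-step R-path is closed by a direct edge.
Euclidean (axiom 5): no — 0 R 4 and 0 R 1, but not 4 R 1.
Serial (axiom D): yes — every world has a successor (e.g. 0 R 0).
Reflexive (axiom T): yes — every world is R-related to itself.
So F validates K, K4; K45 would additionally require R to be Euclidean. The strongest is K4.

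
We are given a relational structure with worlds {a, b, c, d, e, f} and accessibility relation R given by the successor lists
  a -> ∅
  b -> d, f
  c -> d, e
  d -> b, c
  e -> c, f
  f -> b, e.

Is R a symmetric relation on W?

Symmetric: yes — every pair in R has its reverse in R.

Yes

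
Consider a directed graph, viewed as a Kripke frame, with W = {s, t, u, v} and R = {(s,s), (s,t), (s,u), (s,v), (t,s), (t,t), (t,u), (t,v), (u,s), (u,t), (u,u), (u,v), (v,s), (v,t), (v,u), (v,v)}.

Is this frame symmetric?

Symmetric: yes — every pair in R has its reverse in R.

Yes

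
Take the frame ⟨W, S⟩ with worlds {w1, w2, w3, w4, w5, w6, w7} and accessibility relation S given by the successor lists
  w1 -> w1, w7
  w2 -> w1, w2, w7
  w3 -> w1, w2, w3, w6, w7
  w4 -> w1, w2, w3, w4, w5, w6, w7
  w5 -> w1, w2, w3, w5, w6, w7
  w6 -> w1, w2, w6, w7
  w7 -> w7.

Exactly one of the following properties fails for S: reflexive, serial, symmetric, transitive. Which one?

Reflexive: yes — every world is S-related to itself.
Serial: yes — every world has a successor (e.g. w1 S w1).
Symmetric: no — w1 S w7 but not w7 S w1.
Transitive: yes — every two-step S-path is closed by a direct edge.
Only symmetric fails.

symmetric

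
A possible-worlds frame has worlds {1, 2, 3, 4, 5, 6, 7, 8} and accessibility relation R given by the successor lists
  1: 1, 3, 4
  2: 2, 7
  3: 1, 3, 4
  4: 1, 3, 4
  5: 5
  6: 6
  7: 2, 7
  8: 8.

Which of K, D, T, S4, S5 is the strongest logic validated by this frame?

Serial (axiom D): yes — every world has a successor (e.g. 1 R 1).
Reflexive (axiom T): yes — every world is R-related to itself.
Transitive (axiom 4): yes — every two-step R-path is closed by a direct edge.
Euclidean (axiom 5): yes — any two successors of a common world are R-related.
So F validates K, D, T, S4, S5. The strongest is S5.

S5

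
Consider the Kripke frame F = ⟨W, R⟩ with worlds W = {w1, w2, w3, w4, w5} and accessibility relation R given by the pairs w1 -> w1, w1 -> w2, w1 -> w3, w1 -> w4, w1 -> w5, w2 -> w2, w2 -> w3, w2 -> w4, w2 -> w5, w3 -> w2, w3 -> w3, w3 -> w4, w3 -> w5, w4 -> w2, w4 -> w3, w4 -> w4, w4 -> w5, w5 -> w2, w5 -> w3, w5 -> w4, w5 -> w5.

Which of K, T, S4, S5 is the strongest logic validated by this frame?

Reflexive (axiom T): yes — every world is R-related to itself.
Transitive (axiom 4): yes — every two-step R-path is closed by a direct edge.
Euclidean (axiom 5): no — w1 R w2 and w1 R w1, but not w2 R w1.
So F validates K, T, S4; S5 would additionally require R to be Euclidean. The strongest is S4.

S4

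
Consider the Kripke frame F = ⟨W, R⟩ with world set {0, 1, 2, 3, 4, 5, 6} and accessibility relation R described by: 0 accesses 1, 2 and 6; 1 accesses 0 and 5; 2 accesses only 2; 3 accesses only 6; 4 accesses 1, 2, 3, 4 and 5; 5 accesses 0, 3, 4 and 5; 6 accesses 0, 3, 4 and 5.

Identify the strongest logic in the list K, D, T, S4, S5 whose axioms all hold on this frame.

D

Serial (axiom D): yes — every world has a successor (e.g. 0 R 1).
Reflexive (axiom T): no — 0 is not related to itself.
Transitive (axiom 4): no — 0 R 1 and 1 R 5, but not 0 R 5.
Euclidean (axiom 5): no — 0 R 1 and 0 R 2, but not 1 R 2.
So F validates K, D; T would additionally require R to be reflexive. The strongest is D.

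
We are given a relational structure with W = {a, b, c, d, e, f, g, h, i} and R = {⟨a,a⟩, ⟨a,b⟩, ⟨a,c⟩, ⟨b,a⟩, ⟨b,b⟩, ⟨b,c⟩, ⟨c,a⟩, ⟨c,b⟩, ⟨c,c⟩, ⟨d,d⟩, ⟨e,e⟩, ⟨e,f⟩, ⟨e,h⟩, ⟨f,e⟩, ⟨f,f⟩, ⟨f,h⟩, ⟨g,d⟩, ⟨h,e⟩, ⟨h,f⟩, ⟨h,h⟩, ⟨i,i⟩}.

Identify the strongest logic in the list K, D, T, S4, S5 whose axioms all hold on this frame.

D

Serial (axiom D): yes — every world has a successor (e.g. a R a).
Reflexive (axiom T): no — g is not related to itself.
Transitive (axiom 4): yes — every two-step R-path is closed by a direct edge.
Euclidean (axiom 5): yes — any two successors of a common world are R-related.
So F validates K, D; T would additionally require R to be reflexive. The strongest is D.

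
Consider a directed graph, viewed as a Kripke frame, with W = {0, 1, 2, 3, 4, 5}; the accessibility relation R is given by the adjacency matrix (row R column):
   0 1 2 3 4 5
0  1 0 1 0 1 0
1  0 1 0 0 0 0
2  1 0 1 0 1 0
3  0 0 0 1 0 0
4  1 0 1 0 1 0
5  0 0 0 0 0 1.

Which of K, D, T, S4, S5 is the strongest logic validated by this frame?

Serial (axiom D): yes — every world has a successor (e.g. 0 R 0).
Reflexive (axiom T): yes — every world is R-related to itself.
Transitive (axiom 4): yes — every two-step R-path is closed by a direct edge.
Euclidean (axiom 5): yes — any two successors of a common world are R-related.
So F validates K, D, T, S4, S5. The strongest is S5.

S5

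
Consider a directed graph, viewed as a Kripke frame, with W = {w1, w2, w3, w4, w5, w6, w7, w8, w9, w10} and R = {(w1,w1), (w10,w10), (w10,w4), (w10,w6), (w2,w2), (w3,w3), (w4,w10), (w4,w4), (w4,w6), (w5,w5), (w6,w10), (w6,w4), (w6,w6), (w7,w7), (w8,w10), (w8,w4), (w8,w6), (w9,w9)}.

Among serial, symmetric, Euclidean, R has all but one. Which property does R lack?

symmetric

Serial: yes — every world has a successor (e.g. w1 R w1).
Symmetric: no — w8 R w10 but not w10 R w8.
Euclidean: yes — any two successors of a common world are R-related.
Only symmetric fails.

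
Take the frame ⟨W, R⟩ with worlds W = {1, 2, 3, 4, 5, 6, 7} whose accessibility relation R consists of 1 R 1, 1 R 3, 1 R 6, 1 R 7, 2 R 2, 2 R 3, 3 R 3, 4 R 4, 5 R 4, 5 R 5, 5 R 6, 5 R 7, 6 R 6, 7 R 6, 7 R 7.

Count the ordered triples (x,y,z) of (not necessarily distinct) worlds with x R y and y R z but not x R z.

R is transitive; there are no such tuples.

0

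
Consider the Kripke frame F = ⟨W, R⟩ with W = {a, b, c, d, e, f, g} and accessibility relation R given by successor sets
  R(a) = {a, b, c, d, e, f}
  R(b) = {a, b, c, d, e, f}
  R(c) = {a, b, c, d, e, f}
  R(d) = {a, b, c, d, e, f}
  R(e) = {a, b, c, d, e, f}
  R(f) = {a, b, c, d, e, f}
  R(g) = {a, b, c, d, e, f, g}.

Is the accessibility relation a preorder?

Reflexive: yes — every world is R-related to itself.
Transitive: yes — every two-step R-path is closed by a direct edge.
So R is a preorder.

Yes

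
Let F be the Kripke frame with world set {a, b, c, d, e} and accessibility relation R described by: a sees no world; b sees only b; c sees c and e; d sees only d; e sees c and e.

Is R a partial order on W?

No

Reflexive: no — a is not related to itself.
Transitive: yes — every two-step R-path is closed by a direct edge.
Antisymmetric: no — c R e and e R c with c ≠ e.
So R is not a partial order.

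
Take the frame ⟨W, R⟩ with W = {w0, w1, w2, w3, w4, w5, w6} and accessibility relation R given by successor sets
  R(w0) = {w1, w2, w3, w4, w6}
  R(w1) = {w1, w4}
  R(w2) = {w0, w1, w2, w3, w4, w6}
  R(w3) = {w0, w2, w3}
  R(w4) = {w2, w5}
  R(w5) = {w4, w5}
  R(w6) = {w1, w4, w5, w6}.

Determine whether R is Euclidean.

Euclidean: no — w0 R w1 and w0 R w2, but not w1 R w2.

No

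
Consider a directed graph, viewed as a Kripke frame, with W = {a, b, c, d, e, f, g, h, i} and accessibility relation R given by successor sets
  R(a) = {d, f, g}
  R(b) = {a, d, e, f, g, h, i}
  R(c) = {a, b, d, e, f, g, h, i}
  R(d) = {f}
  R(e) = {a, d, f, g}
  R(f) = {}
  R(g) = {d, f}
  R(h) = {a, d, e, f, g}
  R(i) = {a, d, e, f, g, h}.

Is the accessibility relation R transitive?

Transitive: yes — every two-step R-path is closed by a direct edge.

Yes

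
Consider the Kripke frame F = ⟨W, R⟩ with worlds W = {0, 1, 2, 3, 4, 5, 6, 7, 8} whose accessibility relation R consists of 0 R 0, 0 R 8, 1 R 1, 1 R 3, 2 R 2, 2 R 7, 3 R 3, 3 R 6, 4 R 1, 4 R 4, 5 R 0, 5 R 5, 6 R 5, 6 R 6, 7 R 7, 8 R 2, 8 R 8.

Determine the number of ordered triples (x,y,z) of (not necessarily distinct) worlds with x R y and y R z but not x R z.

7

Enumerating: (0,8,2), (1,3,6), (3,6,5), (4,1,3), (5,0,8), (6,5,0), (8,2,7).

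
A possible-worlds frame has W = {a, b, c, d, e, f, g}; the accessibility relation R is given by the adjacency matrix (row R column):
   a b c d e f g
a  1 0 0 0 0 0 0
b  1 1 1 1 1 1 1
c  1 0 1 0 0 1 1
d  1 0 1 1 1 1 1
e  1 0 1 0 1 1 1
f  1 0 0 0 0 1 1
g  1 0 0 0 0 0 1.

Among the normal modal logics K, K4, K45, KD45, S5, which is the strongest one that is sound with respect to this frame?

Transitive (axiom 4): yes — every two-step R-path is closed by a direct edge.
Euclidean (axiom 5): no — b R a and b R c, but not a R c.
Serial (axiom D): yes — every world has a successor (e.g. a R a).
Reflexive (axiom T): yes — every world is R-related to itself.
So F validates K, K4; K45 would additionally require R to be Euclidean. The strongest is K4.

K4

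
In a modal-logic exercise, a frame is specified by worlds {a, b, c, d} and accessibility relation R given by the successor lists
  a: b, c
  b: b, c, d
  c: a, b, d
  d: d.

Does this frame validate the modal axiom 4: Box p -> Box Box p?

No

Axiom 4 corresponds to the accessibility relation being transitive.
Transitive: no — a R b and b R d, but not a R d.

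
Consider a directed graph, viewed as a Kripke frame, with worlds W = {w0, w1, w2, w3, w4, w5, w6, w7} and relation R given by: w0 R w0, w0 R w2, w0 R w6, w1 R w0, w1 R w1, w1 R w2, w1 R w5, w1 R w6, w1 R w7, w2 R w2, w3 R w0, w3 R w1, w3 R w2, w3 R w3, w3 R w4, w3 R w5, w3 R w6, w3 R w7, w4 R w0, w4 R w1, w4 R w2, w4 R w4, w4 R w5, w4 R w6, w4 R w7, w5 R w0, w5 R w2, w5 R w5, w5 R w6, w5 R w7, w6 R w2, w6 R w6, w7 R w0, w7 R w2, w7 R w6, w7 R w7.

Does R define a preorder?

Yes

Reflexive: yes — every world is R-related to itself.
Transitive: yes — every two-step R-path is closed by a direct edge.
So R is a preorder.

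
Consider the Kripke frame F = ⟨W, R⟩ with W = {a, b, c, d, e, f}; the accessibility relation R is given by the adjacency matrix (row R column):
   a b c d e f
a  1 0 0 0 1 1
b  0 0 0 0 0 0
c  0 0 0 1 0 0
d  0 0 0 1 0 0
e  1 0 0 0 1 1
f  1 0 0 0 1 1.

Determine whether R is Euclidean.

Yes

Euclidean: yes — any two successors of a common world are R-related.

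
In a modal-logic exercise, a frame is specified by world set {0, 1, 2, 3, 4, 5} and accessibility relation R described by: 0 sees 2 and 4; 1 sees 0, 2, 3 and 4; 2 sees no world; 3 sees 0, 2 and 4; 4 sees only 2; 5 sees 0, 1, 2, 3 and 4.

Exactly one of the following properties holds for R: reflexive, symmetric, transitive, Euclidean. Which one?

Reflexive: no — 0 is not related to itself.
Symmetric: no — 0 R 2 but not 2 R 0.
Transitive: yes — every two-step R-path is closed by a direct edge.
Euclidean: no — 0 R 2 and 0 R 4, but not 2 R 4.
Only transitive holds.

transitive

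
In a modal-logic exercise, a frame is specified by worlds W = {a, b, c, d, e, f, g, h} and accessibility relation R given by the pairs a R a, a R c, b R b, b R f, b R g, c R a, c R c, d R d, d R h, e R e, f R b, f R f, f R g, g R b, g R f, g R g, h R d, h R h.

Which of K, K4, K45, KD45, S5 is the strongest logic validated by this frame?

Transitive (axiom 4): yes — every two-step R-path is closed by a direct edge.
Euclidean (axiom 5): yes — any two successors of a common world are R-related.
Serial (axiom D): yes — every world has a successor (e.g. a R a).
Reflexive (axiom T): yes — every world is R-related to itself.
So F validates K, K4, K45, KD45, S5. The strongest is S5.

S5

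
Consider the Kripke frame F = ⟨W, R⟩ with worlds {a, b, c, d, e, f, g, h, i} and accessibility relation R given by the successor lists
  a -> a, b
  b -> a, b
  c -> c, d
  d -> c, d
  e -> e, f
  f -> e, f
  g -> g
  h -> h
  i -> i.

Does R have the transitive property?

Yes

Transitive: yes — every two-step R-path is closed by a direct edge.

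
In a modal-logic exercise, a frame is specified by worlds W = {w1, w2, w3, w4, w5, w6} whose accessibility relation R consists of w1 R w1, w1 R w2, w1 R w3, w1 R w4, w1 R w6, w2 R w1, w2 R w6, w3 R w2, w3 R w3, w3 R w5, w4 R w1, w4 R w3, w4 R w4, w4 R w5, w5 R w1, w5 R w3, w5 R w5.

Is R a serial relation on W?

No

Serial: no — w6 has no R-successor.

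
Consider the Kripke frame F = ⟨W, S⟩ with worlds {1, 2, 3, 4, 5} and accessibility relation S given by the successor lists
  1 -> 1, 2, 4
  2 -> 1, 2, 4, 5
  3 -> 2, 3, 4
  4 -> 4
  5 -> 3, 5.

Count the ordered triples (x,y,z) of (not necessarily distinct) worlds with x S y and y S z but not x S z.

Enumerating: (1,2,5), (2,5,3), (3,2,1), (3,2,5), (5,3,2), (5,3,4).

6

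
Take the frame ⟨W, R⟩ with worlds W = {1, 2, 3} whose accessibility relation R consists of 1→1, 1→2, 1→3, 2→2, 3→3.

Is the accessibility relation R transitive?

Transitive: yes — every two-step R-path is closed by a direct edge.

Yes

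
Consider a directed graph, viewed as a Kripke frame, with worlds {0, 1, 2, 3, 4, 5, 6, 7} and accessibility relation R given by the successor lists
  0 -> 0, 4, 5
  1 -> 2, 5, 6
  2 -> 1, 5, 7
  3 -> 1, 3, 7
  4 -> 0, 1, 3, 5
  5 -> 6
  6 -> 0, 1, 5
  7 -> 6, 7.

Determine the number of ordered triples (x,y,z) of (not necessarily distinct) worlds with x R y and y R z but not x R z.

30

Enumerating: (0,4,1), (0,4,3), (0,5,6), (1,2,1), (1,2,7), (1,6,0), (1,6,1), (2,1,2), (2,1,6), (2,5,6), (2,7,6), (3,1,2), … and 18 more.
Total: 30.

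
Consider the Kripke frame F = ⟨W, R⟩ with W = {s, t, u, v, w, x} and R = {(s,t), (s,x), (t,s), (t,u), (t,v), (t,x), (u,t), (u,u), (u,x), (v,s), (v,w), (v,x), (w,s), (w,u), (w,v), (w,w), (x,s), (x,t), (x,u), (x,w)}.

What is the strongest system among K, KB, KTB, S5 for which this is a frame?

Symmetric (axiom B): no — t R v but not v R t.
Reflexive (axiom T): no — s is not related to itself.
Euclidean (axiom 5): no — t R s and t R u, but not s R u.
So F validates K; KB would additionally require R to be symmetric. The strongest is K.

K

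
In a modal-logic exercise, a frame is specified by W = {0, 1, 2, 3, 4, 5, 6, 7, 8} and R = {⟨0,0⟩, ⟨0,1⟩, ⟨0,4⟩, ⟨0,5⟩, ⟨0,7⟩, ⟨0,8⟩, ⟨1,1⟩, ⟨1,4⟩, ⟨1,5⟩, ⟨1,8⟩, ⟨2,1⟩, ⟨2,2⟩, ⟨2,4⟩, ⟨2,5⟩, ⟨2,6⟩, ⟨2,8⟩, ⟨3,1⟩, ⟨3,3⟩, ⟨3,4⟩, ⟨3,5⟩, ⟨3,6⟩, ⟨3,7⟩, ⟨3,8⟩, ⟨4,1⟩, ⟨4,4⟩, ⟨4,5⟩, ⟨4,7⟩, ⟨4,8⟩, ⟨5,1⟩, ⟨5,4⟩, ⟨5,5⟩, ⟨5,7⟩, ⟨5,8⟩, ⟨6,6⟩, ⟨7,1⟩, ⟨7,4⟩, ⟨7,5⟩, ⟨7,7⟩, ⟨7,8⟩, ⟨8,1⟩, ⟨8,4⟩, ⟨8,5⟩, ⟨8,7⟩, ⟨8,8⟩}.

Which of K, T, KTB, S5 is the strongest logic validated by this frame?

T

Reflexive (axiom T): yes — every world is R-related to itself.
Symmetric (axiom B): no — 0 R 1 but not 1 R 0.
Euclidean (axiom 5): no — 0 R 1 and 0 R 7, but not 1 R 7.
So F validates K, T; KTB would additionally require R to be symmetric. The strongest is T.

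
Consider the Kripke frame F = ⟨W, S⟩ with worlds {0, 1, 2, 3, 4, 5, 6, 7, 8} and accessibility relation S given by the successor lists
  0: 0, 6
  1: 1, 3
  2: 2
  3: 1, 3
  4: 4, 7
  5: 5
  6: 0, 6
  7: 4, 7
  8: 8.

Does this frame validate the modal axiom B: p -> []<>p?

Axiom B corresponds to the accessibility relation being symmetric.
Symmetric: yes — every pair in S has its reverse in S.

Yes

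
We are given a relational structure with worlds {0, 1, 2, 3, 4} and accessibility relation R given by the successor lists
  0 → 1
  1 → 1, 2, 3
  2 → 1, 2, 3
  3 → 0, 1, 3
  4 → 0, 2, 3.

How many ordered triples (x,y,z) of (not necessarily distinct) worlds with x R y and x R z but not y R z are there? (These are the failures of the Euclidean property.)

Enumerating: (1,3,2), (2,3,2), (3,0,0), (3,0,3), (3,1,0), (4,0,0), (4,0,2), (4,0,3), (4,2,0), (4,3,2).

10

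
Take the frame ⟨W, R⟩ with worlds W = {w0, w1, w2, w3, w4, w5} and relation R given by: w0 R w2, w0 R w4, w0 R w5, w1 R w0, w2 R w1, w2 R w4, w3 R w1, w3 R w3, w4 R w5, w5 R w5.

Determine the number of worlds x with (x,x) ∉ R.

4

Enumerating: w0, w1, w2, w4.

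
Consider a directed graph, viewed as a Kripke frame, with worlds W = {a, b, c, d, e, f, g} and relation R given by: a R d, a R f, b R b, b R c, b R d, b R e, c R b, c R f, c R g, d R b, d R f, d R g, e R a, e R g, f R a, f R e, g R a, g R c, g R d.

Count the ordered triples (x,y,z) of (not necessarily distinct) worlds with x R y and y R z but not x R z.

40

Enumerating: (a,d,b), (a,d,g), (a,f,a), (a,f,e), (b,c,f), (b,c,g), (b,d,f), (b,d,g), (b,e,a), (b,e,g), (c,b,c), (c,b,d), … and 28 more.
Total: 40.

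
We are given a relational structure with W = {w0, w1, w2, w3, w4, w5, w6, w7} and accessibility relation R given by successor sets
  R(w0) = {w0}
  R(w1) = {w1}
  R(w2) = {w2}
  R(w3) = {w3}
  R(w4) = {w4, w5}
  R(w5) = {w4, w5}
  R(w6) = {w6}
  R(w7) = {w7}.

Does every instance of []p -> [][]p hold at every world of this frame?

By correspondence theory, 4 is valid on a frame iff R is transitive.
Transitive: yes — every two-step R-path is closed by a direct edge.

Yes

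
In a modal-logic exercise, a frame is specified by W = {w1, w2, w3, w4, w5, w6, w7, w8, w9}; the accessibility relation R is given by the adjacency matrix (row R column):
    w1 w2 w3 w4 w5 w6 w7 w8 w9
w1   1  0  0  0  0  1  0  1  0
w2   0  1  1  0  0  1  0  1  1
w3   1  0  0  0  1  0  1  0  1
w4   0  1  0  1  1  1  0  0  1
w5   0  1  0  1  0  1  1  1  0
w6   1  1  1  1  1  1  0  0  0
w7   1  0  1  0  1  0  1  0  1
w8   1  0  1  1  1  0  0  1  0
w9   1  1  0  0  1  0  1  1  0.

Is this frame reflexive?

Reflexive: no — w3 is not related to itself.

No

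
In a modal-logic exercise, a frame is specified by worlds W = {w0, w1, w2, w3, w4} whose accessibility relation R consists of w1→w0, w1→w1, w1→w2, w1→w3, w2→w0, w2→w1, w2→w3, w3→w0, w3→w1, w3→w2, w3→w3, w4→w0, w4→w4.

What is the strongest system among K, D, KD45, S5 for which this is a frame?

K

Serial (axiom D): no — w0 has no R-successor.
Euclidean (axiom 5): no — w1 R w0 and w1 R w2, but not w0 R w2.
Transitive (axiom 4): no — w2 R w1 and w1 R w2, but not w2 R w2.
Reflexive (axiom T): no — w0 is not related to itself.
So F validates K; D would additionally require R to be serial. The strongest is K.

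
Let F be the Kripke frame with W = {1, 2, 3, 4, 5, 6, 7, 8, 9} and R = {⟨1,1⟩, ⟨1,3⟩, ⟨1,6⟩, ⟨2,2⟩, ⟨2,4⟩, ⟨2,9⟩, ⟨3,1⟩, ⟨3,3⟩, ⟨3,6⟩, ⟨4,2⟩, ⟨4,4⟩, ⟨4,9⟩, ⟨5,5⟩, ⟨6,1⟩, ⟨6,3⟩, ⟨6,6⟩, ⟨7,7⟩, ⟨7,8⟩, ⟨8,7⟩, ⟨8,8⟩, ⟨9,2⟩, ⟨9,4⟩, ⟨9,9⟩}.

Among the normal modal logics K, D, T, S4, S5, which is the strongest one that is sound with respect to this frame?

S5

Serial (axiom D): yes — every world has a successor (e.g. 1 R 1).
Reflexive (axiom T): yes — every world is R-related to itself.
Transitive (axiom 4): yes — every two-step R-path is closed by a direct edge.
Euclidean (axiom 5): yes — any two successors of a common world are R-related.
So F validates K, D, T, S4, S5. The strongest is S5.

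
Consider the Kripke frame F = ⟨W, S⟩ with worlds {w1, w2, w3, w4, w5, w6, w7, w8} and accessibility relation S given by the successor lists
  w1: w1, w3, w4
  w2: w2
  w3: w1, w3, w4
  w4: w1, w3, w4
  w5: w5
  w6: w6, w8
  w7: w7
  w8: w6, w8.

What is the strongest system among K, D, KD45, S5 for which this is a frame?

S5

Serial (axiom D): yes — every world has a successor (e.g. w1 S w1).
Euclidean (axiom 5): yes — any two successors of a common world are S-related.
Transitive (axiom 4): yes — every two-step S-path is closed by a direct edge.
Reflexive (axiom T): yes — every world is S-related to itself.
So F validates K, D, KD45, S5. The strongest is S5.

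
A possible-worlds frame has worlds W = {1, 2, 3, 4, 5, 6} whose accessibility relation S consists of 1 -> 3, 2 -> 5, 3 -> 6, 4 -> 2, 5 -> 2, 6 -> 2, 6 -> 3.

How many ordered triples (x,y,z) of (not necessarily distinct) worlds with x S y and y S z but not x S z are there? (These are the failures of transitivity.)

Enumerating: (1,3,6), (2,5,2), (3,6,2), (3,6,3), (4,2,5), (5,2,5), (6,2,5), (6,3,6).

8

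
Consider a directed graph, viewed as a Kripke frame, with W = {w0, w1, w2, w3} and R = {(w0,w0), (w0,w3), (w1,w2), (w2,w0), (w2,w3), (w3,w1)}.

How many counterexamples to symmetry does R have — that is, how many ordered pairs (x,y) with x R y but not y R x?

Enumerating: (w0,w3), (w1,w2), (w2,w0), (w2,w3), (w3,w1).

5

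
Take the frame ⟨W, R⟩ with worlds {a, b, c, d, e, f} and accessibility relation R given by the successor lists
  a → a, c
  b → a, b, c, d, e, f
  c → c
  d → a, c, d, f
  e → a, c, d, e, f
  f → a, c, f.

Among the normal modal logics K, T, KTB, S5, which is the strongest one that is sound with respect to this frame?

Reflexive (axiom T): yes — every world is R-related to itself.
Symmetric (axiom B): no — a R c but not c R a.
Euclidean (axiom 5): no — b R a and b R d, but not a R d.
So F validates K, T; KTB would additionally require R to be symmetric. The strongest is T.

T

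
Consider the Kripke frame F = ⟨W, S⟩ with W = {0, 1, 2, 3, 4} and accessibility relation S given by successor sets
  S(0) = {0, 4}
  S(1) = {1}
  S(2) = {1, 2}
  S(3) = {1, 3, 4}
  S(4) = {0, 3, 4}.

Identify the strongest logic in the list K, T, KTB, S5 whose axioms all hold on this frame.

T

Reflexive (axiom T): yes — every world is S-related to itself.
Symmetric (axiom B): no — 2 S 1 but not 1 S 2.
Euclidean (axiom 5): no — 3 S 1 and 3 S 4, but not 1 S 4.
So F validates K, T; KTB would additionally require S to be symmetric. The strongest is T.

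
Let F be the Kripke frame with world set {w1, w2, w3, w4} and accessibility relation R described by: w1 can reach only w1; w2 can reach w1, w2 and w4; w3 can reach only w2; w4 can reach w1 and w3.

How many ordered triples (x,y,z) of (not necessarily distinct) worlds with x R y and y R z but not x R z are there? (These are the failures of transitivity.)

4

Enumerating: (w2,w4,w3), (w3,w2,w1), (w3,w2,w4), (w4,w3,w2).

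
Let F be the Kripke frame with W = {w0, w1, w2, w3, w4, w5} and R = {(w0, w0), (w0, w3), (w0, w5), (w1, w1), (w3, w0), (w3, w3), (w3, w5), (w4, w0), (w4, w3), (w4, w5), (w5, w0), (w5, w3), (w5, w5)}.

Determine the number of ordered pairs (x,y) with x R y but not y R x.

3

Enumerating: (w4,w0), (w4,w3), (w4,w5).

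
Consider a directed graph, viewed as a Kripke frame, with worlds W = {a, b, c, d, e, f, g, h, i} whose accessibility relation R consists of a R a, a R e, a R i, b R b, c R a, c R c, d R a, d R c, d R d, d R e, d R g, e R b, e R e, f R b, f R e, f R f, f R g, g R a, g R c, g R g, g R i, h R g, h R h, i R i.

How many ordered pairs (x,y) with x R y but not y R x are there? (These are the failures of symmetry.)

15

Enumerating: (a,e), (a,i), (c,a), (d,a), (d,c), (d,e), (d,g), (e,b), (f,b), (f,e), (f,g), (g,a), (g,c), (g,i), (h,g).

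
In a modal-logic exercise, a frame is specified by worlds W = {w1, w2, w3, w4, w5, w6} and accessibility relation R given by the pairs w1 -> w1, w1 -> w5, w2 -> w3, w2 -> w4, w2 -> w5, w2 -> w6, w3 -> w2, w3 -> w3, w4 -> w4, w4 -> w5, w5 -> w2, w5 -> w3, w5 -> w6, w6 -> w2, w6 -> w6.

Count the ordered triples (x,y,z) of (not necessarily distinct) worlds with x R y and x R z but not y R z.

19

Enumerating: (w1,w5,w1), (w1,w5,w5), (w2,w3,w4), (w2,w3,w5), (w2,w3,w6), (w2,w4,w3), (w2,w4,w6), (w2,w5,w4), (w2,w5,w5), (w2,w6,w3), (w2,w6,w4), (w2,w6,w5), … and 7 more.
Total: 19.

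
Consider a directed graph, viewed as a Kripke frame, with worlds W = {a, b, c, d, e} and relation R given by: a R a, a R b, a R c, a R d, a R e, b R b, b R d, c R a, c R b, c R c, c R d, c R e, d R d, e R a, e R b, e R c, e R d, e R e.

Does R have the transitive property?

Yes

Transitive: yes — every two-step R-path is closed by a direct edge.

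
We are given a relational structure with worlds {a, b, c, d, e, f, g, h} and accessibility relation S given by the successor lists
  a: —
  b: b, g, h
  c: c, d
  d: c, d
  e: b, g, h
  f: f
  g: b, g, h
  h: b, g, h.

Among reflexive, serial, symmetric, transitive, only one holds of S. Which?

transitive

Reflexive: no — a is not related to itself.
Serial: no — a has no S-successor.
Symmetric: no — e S b but not b S e.
Transitive: yes — every two-step S-path is closed by a direct edge.
Only transitive holds.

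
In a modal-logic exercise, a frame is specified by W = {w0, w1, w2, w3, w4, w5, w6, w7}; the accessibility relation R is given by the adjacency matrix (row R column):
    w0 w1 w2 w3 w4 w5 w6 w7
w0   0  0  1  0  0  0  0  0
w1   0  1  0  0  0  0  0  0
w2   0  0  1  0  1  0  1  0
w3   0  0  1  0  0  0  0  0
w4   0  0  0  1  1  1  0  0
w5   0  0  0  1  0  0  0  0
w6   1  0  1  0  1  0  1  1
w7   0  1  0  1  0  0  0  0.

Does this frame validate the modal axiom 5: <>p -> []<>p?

The schema 5 characterises exactly the Euclidean frames.
Euclidean: no — w2 R w4 and w2 R w6, but not w4 R w6.

No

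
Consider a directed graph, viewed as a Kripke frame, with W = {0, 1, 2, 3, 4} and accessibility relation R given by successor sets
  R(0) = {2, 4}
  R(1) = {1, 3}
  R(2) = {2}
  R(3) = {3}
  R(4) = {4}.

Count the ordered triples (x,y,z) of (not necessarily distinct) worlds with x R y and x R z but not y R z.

Enumerating: (0,2,4), (0,4,2), (1,3,1).

3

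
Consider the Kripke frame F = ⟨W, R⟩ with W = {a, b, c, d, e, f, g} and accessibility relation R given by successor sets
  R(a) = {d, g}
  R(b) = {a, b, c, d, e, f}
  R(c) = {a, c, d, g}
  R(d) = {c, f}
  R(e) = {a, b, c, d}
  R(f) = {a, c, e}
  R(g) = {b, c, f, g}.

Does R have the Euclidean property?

No

Euclidean: no — a R d and a R g, but not d R g.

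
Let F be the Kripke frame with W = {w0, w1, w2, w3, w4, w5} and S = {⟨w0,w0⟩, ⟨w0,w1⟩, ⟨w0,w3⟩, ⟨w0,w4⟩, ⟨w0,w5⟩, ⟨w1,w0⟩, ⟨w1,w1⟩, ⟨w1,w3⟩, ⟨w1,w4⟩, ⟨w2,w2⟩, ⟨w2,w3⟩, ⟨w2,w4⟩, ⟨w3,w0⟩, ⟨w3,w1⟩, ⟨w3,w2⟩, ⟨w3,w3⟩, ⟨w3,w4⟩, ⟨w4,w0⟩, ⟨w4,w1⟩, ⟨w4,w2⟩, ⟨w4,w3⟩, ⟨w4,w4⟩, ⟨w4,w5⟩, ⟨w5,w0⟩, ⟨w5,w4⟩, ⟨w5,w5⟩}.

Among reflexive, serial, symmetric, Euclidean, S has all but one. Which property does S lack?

Euclidean

Reflexive: yes — every world is S-related to itself.
Serial: yes — every world has a successor (e.g. w0 S w0).
Symmetric: yes — every pair in S has its reverse in S.
Euclidean: no — w0 S w1 and w0 S w5, but not w1 S w5.
Only Euclidean fails.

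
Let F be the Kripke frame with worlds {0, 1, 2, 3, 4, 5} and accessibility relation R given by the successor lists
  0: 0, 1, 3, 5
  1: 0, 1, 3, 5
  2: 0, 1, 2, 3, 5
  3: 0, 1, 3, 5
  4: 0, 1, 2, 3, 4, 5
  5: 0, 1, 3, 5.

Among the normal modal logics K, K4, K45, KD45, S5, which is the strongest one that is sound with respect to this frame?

K4

Transitive (axiom 4): yes — every two-step R-path is closed by a direct edge.
Euclidean (axiom 5): no — 4 R 0 and 4 R 2, but not 0 R 2.
Serial (axiom D): yes — every world has a successor (e.g. 0 R 0).
Reflexive (axiom T): yes — every world is R-related to itself.
So F validates K, K4; K45 would additionally require R to be Euclidean. The strongest is K4.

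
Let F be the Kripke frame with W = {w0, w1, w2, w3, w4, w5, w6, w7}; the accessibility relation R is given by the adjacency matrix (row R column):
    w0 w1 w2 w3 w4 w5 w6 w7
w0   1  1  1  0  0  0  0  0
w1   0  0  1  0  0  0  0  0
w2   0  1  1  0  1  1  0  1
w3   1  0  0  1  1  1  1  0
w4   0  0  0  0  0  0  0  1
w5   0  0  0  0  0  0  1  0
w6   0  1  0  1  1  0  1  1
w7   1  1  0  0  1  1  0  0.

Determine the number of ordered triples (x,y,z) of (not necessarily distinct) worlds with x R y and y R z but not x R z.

Enumerating: (w0,w2,w4), (w0,w2,w5), (w0,w2,w7), (w1,w2,w1), (w1,w2,w4), (w1,w2,w5), (w1,w2,w7), (w2,w5,w6), (w2,w7,w0), (w3,w0,w1), (w3,w0,w2), (w3,w4,w7), … and 19 more.
Total: 31.

31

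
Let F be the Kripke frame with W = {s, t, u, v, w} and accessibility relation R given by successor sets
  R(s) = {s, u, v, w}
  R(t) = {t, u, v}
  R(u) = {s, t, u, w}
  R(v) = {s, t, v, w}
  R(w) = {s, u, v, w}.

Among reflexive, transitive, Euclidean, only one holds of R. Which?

reflexive

Reflexive: yes — every world is R-related to itself.
Transitive: no — s R u and u R t, but not s R t.
Euclidean: no — s R u and s R v, but not u R v.
Only reflexive holds.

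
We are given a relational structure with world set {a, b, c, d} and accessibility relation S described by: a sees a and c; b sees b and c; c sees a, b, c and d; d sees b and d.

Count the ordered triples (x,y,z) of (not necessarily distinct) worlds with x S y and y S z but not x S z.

Enumerating: (a,c,b), (a,c,d), (b,c,a), (b,c,d), (d,b,c).

5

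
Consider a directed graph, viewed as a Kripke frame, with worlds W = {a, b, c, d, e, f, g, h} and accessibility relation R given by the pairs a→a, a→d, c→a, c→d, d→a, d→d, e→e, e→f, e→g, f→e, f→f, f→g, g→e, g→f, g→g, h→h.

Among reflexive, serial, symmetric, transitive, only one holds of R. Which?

transitive

Reflexive: no — b is not related to itself.
Serial: no — b has no R-successor.
Symmetric: no — c R a but not a R c.
Transitive: yes — every two-step R-path is closed by a direct edge.
Only transitive holds.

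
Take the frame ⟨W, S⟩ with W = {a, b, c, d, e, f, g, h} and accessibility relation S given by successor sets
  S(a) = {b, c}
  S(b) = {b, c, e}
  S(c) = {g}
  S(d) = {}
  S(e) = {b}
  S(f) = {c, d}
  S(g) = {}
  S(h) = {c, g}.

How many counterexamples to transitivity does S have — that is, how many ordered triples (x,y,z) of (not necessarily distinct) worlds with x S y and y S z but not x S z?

Enumerating: (a,b,e), (a,c,g), (b,c,g), (e,b,c), (e,b,e), (f,c,g).

6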